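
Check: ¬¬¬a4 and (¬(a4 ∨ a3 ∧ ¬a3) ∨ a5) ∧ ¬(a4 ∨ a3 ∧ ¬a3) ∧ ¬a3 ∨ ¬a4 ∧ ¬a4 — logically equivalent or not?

E1: ¬¬¬a4
    = ¬a4   — double negation
E2: (¬(a4 ∨ a3 ∧ ¬a3) ∨ a5) ∧ ¬(a4 ∨ a3 ∧ ¬a3) ∧ ¬a3 ∨ ¬a4 ∧ ¬a4
    = ¬(a4 ∨ a3 ∧ ¬a3) ∧ ¬a3 ∨ ¬a4 ∧ ¬a4   — absorption
    = ¬(a4 ∨ a3 ∧ ¬a3) ∧ ¬a3 ∨ ¬a4   — idempotence
    = ¬a4 ∧ ¬a3 ∨ ¬a4   — complement / identity
    = ¬a4   — absorption
Both reduce to ¬a4, so they are equivalent.

Yes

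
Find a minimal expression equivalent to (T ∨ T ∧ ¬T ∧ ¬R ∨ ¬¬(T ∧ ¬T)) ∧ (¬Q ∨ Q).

T

(T ∨ T ∧ ¬T ∧ ¬R ∨ ¬¬(T ∧ ¬T)) ∧ (¬Q ∨ Q)
= (T ∨ T ∧ ¬T ∧ ¬R ∨ T ∧ ¬T) ∧ (¬Q ∨ Q)   (double negation)
= (T ∨ T ∧ ¬T) ∧ (¬Q ∨ Q)   (absorption)
= T ∨ T ∧ ¬T   (complement / identity)
= T   (complement / identity)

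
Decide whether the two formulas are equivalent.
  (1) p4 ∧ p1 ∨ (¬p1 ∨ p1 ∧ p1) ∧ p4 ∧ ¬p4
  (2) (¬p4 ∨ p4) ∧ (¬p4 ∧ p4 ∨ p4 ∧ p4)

No

E1: p4 ∧ p1 ∨ (¬p1 ∨ p1 ∧ p1) ∧ p4 ∧ ¬p4
    = p4 ∧ p1 ∨ (¬p1 ∨ p1) ∧ p4 ∧ ¬p4
    = p4 ∧ p1 ∨ p4 ∧ ¬p4
    = p4 ∧ p1
E2: (¬p4 ∨ p4) ∧ (¬p4 ∧ p4 ∨ p4 ∧ p4)
    = (¬p4 ∨ p4) ∧ (¬p4 ∨ p4) ∧ p4
    = (¬p4 ∨ p4) ∧ p4
    = p4
These differ: at p1=0, p4=1, E1 = 0 but E2 = 1.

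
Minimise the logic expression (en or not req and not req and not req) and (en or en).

(en or not req and not req and not req) and (en or en)
= (en or not req and not req) and (en or en)   — idempotence
= (en or not req) and (en or en)   — idempotence
= (en or not req) and en   — idempotence
= en   — absorption

en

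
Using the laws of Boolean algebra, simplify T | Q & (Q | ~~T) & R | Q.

T | Q

T | Q & (Q | ~~T) & R | Q
= T | Q & (Q | T) & R | Q   (double negation)
= T | Q & R | Q   (absorption)
= T | Q   (absorption)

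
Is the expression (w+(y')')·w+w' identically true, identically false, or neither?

identically true

(w+(y')')·w+w'
= (w+y)·w+w'   [double negation]
= w+w'   [absorption]
= 1   [complement]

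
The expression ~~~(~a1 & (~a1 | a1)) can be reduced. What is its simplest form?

a1

~~~(~a1 & (~a1 | a1))
= ~(~a1 & (~a1 | a1))   — double negation
= ~~a1   — complement / identity
= a1   — double negation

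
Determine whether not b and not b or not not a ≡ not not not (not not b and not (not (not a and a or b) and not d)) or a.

Yes

E1: not b and not b or not not a
    = not b or not not a
    = not b or a
E2: not not not (not not b and not (not (not a and a or b) and not d)) or a
    = not not not (not not b and not (not b and not d)) or a
    = not (not not b and not (not b and not d)) or a
    = not b or not b and not d or a
    = not b or a
Both reduce to not b or a, so they are equivalent.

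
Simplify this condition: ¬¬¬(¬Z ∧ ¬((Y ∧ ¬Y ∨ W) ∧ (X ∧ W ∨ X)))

Z ∨ W ∧ X

¬¬¬(¬Z ∧ ¬((Y ∧ ¬Y ∨ W) ∧ (X ∧ W ∨ X)))
= ¬(¬Z ∧ ¬((Y ∧ ¬Y ∨ W) ∧ (X ∧ W ∨ X)))   — double negation
= Z ∨ (Y ∧ ¬Y ∨ W) ∧ (X ∧ W ∨ X)   — De Morgan
= Z ∨ (Y ∧ ¬Y ∨ W) ∧ X   — absorption
= Z ∨ W ∧ X   — complement / identity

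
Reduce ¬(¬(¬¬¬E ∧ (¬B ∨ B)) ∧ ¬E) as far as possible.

True

¬(¬(¬¬¬E ∧ (¬B ∨ B)) ∧ ¬E)
= ¬(¬(¬E ∧ (¬B ∨ B)) ∧ ¬E)
= ¬(¬¬E ∧ ¬E)
= ¬E ∨ E
= True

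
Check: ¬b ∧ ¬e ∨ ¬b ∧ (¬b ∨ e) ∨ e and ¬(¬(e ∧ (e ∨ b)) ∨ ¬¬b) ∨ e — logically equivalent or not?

E1: ¬b ∧ ¬e ∨ ¬b ∧ (¬b ∨ e) ∨ e
    = ¬b ∧ ¬e ∨ ¬b ∨ e
    = ¬b ∨ e
E2: ¬(¬(e ∧ (e ∨ b)) ∨ ¬¬b) ∨ e
    = ¬(¬e ∨ ¬¬b) ∨ e
    = e ∧ ¬b ∨ e
    = e
These differ: at b=0, e=0, E1 = 1 but E2 = 0.

No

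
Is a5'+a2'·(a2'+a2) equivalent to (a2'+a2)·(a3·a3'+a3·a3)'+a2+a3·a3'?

No

E1: a5'+a2'·(a2'+a2)
    = a5'+a2'   (complement / identity)
E2: (a2'+a2)·(a3·a3'+a3·a3)'+a2+a3·a3'
    = (a2'+a2)·(a3·a3'+a3·a3)'+a2   (complement / identity)
    = (a3·a3'+a3·a3)'+a2   (complement / identity)
    = a3'+a2   (distribution)
These differ: at a2=1, a3=1, a5=1, E1 = 0 but E2 = 1.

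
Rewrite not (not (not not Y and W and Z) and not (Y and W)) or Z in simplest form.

Y and W or Z

not (not (not not Y and W and Z) and not (Y and W)) or Z
= not not Y and W and Z or Y and W or Z   — De Morgan
= Y and W and Z or Y and W or Z   — double negation
= Y and W or Z   — absorption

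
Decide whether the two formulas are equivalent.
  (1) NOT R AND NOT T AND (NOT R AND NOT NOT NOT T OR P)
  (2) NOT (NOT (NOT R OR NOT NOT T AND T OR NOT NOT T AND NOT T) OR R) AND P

E1: NOT R AND NOT T AND (NOT R AND NOT NOT NOT T OR P)
    = NOT R AND NOT T AND (NOT R AND NOT T OR P)
    = NOT R AND NOT T
E2: NOT (NOT (NOT R OR NOT NOT T AND T OR NOT NOT T AND NOT T) OR R) AND P
    = NOT (NOT (NOT R OR NOT NOT T) OR R) AND P
    = NOT (R AND NOT T OR R) AND P
    = NOT R AND P
These differ: at P=0, R=0, T=0, E1 = 1 but E2 = 0.

No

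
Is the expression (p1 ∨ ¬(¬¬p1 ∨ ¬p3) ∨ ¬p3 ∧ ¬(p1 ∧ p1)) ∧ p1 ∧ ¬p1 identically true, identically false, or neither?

(p1 ∨ ¬(¬¬p1 ∨ ¬p3) ∨ ¬p3 ∧ ¬(p1 ∧ p1)) ∧ p1 ∧ ¬p1
= (p1 ∨ ¬(¬¬p1 ∨ ¬p3) ∨ ¬p3 ∧ ¬p1) ∧ p1 ∧ ¬p1   (idempotence)
= (p1 ∨ ¬p1 ∧ p3 ∨ ¬p3 ∧ ¬p1) ∧ p1 ∧ ¬p1   (De Morgan)
= (p1 ∨ ¬p1) ∧ p1 ∧ ¬p1   (distribution)
= p1 ∧ ¬p1   (complement / identity)
= False   (complement)

identically false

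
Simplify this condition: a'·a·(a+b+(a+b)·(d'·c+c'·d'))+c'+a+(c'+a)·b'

a'·a·(a+b+(a+b)·(d'·c+c'·d'))+c'+a+(c'+a)·b'
= a'·a·(a+b+(a+b)·d')+c'+a+(c'+a)·b'   [distribution]
= a'·a·(a+b)+c'+a+(c'+a)·b'   [absorption]
= a'·a+c'+a+(c'+a)·b'   [absorption]
= c'+a+(c'+a)·b'   [complement / identity]
= c'+a   [absorption]

c'+a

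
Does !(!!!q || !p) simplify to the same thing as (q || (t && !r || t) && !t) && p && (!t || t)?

E1: !(!!!q || !p)
    = !(!q || !p)
    = q && p
E2: (q || (t && !r || t) && !t) && p && (!t || t)
    = (q || t && !t) && p && (!t || t)
    = (q || t && !t) && p
    = q && p
Both reduce to q && p, so they are equivalent.

Yes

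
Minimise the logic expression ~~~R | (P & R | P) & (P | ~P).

~R | P

~~~R | (P & R | P) & (P | ~P)
= ~~~R | P & (P | ~P)
= ~R | P & (P | ~P)
= ~R | P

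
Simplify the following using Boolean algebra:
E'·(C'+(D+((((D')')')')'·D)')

E'·(C'+D')

E'·(C'+(D+((((D')')')')'·D)')
= E'·(C'+(D+((D')')'·D)')   — double negation
= E'·(C'+(D+D'·D)')   — double negation
= E'·(C'+D')   — complement / identity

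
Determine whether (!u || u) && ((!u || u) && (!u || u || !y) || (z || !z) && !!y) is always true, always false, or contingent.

(!u || u) && ((!u || u) && (!u || u || !y) || (z || !z) && !!y)
= (!u || u) && (!u || u || (z || !z) && !!y)
= (!u || u) && (!u || u || !!y)
= (!u || u) && (!u || u || y)
= !u || u
= true

always true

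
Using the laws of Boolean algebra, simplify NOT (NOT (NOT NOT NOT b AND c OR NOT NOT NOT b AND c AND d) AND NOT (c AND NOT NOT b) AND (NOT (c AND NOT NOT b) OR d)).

c

NOT (NOT (NOT NOT NOT b AND c OR NOT NOT NOT b AND c AND d) AND NOT (c AND NOT NOT b) AND (NOT (c AND NOT NOT b) OR d))
= NOT (NOT (NOT NOT NOT b AND c) AND NOT (c AND NOT NOT b) AND (NOT (c AND NOT NOT b) OR d))   (absorption)
= NOT (NOT (NOT b AND c) AND NOT (c AND NOT NOT b) AND (NOT (c AND NOT NOT b) OR d))   (double negation)
= NOT (NOT (NOT b AND c) AND NOT (c AND NOT NOT b))   (absorption)
= NOT (NOT (NOT b AND c) AND NOT (c AND b))   (double negation)
= NOT b AND c OR c AND b   (De Morgan)
= c   (distribution)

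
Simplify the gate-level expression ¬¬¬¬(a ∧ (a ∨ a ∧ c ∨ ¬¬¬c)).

a

¬¬¬¬(a ∧ (a ∨ a ∧ c ∨ ¬¬¬c))
= ¬¬¬¬(a ∧ (a ∨ a ∧ c ∨ ¬c))   (double negation)
= ¬¬¬¬(a ∧ (a ∨ ¬c))   (absorption)
= ¬¬(a ∧ (a ∨ ¬c))   (double negation)
= ¬¬a   (absorption)
= a   (double negation)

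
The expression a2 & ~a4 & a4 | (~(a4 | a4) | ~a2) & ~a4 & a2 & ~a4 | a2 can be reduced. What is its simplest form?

a2 & ~a4 & a4 | (~(a4 | a4) | ~a2) & ~a4 & a2 & ~a4 | a2
= a2 & ~a4 & a4 | (~a4 | ~a2) & ~a4 & a2 & ~a4 | a2   (idempotence)
= a2 & ~a4 & a4 | ~a4 & a2 & ~a4 | a2   (absorption)
= a2 & ~a4 | a2   (distribution)
= a2   (absorption)

a2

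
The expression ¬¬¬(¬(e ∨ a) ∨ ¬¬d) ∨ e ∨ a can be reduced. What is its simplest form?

e ∨ a

¬¬¬(¬(e ∨ a) ∨ ¬¬d) ∨ e ∨ a
= ¬(¬(e ∨ a) ∨ ¬¬d) ∨ e ∨ a   (double negation)
= (e ∨ a) ∧ ¬d ∨ e ∨ a   (De Morgan)
= e ∨ a   (absorption)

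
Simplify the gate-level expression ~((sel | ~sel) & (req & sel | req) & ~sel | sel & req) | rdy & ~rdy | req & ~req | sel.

~req | sel

~((sel | ~sel) & (req & sel | req) & ~sel | sel & req) | rdy & ~rdy | req & ~req | sel
= ~((sel | ~sel) & (req & sel | req) & ~sel | sel & req) | req & ~req | sel   — complement / identity
= ~((sel | ~sel) & req & ~sel | sel & req) | req & ~req | sel   — absorption
= ~(req & ~sel | sel & req) | req & ~req | sel   — complement / identity
= ~req | req & ~req | sel   — distribution
= ~req | sel   — complement / identity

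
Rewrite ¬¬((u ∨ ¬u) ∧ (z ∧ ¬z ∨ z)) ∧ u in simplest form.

z ∧ u

¬¬((u ∨ ¬u) ∧ (z ∧ ¬z ∨ z)) ∧ u
= ¬¬((u ∨ ¬u) ∧ z) ∧ u   [complement / identity]
= ¬¬z ∧ u   [complement / identity]
= z ∧ u   [double negation]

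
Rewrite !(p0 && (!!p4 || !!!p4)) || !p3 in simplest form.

!(p0 && (!!p4 || !!!p4)) || !p3
= !(p0 && (p4 || !!!p4)) || !p3   [double negation]
= !(p0 && (p4 || !p4)) || !p3   [double negation]
= !p0 || !p3   [complement / identity]

!p0 || !p3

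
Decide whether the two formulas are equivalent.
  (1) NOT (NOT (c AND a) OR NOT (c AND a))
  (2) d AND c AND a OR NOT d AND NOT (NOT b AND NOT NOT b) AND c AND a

Yes

E1: NOT (NOT (c AND a) OR NOT (c AND a))
    = c AND a AND c AND a   — De Morgan
    = c AND a   — idempotence
E2: d AND c AND a OR NOT d AND NOT (NOT b AND NOT NOT b) AND c AND a
    = d AND c AND a OR NOT d AND (b OR NOT b) AND c AND a   — De Morgan
    = d AND c AND a OR NOT d AND c AND a   — complement / identity
    = c AND a   — distribution
Both reduce to c AND a, so they are equivalent.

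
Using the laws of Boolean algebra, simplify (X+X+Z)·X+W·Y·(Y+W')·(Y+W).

(X+X+Z)·X+W·Y·(Y+W')·(Y+W)
= (X+Z)·X+W·Y·(Y+W')·(Y+W)   (idempotence)
= X+W·Y·(Y+W')·(Y+W)   (absorption)
= X+W·Y·(Y+W)   (absorption)
= X+W·Y   (absorption)

X+W·Y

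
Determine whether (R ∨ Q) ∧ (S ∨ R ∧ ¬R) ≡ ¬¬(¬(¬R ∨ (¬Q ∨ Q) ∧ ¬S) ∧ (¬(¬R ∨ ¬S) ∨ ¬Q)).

E1: (R ∨ Q) ∧ (S ∨ R ∧ ¬R)
    = (R ∨ Q) ∧ S   [complement / identity]
E2: ¬¬(¬(¬R ∨ (¬Q ∨ Q) ∧ ¬S) ∧ (¬(¬R ∨ ¬S) ∨ ¬Q))
    = ¬¬(¬(¬R ∨ ¬S) ∧ (¬(¬R ∨ ¬S) ∨ ¬Q))   [complement / identity]
    = ¬¬¬(¬R ∨ ¬S)   [absorption]
    = ¬(¬R ∨ ¬S)   [double negation]
    = R ∧ S   [De Morgan]
These differ: at Q=1, R=0, S=1, E1 = 1 but E2 = 0.

No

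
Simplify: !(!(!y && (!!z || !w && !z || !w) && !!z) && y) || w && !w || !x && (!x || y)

!y || !x

!(!(!y && (!!z || !w && !z || !w) && !!z) && y) || w && !w || !x && (!x || y)
= !(!(!y && (!!z || !w && !z || !w) && !!z) && y) || !x && (!x || y)   (complement / identity)
= !(!(!y && (!!z || !w && !z || !w) && !!z) && y) || !x   (absorption)
= !(!(!y && (!!z || !w) && !!z) && y) || !x   (absorption)
= !(!(!y && !!z) && y) || !x   (absorption)
= !((y || !z) && y) || !x   (De Morgan)
= !y || !x   (absorption)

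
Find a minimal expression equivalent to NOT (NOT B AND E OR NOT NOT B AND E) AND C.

NOT (NOT B AND E OR NOT NOT B AND E) AND C
= NOT (NOT B AND E OR B AND E) AND C   [double negation]
= NOT E AND C   [distribution]

NOT E AND C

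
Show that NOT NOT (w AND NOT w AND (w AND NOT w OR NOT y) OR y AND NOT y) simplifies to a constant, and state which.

NOT NOT (w AND NOT w AND (w AND NOT w OR NOT y) OR y AND NOT y)
= NOT NOT (w AND NOT w AND (w AND NOT w OR NOT y))   — complement / identity
= w AND NOT w AND (w AND NOT w OR NOT y)   — double negation
= w AND NOT w   — absorption
= FALSE   — complement

FALSE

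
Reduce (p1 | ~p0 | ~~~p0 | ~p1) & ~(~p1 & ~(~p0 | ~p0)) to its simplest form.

p1 | ~p0

(p1 | ~p0 | ~~~p0 | ~p1) & ~(~p1 & ~(~p0 | ~p0))
= (p1 | ~p0 | ~p0 | ~p1) & ~(~p1 & ~(~p0 | ~p0))   (double negation)
= (p1 | ~p0 | ~p0 | ~p1) & (p1 | ~p0 | ~p0)   (De Morgan)
= p1 | ~p0 | ~p0   (absorption)
= p1 | ~p0   (idempotence)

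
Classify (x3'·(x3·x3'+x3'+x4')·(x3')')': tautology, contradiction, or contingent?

(x3'·(x3·x3'+x3'+x4')·(x3')')'
= (x3'·(x3'+x4')·(x3')')'   — complement / identity
= (x3'·(x3')')'   — absorption
= x3+x3'   — De Morgan
= 1   — complement

tautology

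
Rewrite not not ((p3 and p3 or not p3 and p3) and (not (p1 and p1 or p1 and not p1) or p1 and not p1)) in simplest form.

p3 and not p1

not not ((p3 and p3 or not p3 and p3) and (not (p1 and p1 or p1 and not p1) or p1 and not p1))
= (p3 and p3 or not p3 and p3) and (not (p1 and p1 or p1 and not p1) or p1 and not p1)   — double negation
= (p3 and p3 or not p3 and p3) and not (p1 and p1 or p1 and not p1)   — complement / identity
= (p3 and p3 or not p3 and p3) and not (p1 and (p1 or not p1))   — distribution
= (p3 and p3 or not p3 and p3) and not p1   — complement / identity
= p3 and not p1   — distribution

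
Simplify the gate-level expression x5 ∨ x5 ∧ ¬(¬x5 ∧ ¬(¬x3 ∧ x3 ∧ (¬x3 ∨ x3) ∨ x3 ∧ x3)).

x5

x5 ∨ x5 ∧ ¬(¬x5 ∧ ¬(¬x3 ∧ x3 ∧ (¬x3 ∨ x3) ∨ x3 ∧ x3))
= x5 ∨ x5 ∧ ¬(¬x5 ∧ ¬(¬x3 ∧ x3 ∨ x3 ∧ x3))   (complement / identity)
= x5 ∨ x5 ∧ ¬(¬x5 ∧ ¬x3)   (distribution)
= x5 ∨ x5 ∧ (x5 ∨ x3)   (De Morgan)
= x5 ∨ x5   (absorption)
= x5   (idempotence)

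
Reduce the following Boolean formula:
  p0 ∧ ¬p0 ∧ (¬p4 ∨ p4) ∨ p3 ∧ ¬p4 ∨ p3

p3

p0 ∧ ¬p0 ∧ (¬p4 ∨ p4) ∨ p3 ∧ ¬p4 ∨ p3
= p0 ∧ ¬p0 ∧ (¬p4 ∨ p4) ∨ p3   — absorption
= p0 ∧ ¬p0 ∨ p3   — complement / identity
= p3   — complement / identity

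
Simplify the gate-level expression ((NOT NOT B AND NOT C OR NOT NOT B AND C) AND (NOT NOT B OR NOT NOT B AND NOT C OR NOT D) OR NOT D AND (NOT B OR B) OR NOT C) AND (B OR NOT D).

B OR NOT D

((NOT NOT B AND NOT C OR NOT NOT B AND C) AND (NOT NOT B OR NOT NOT B AND NOT C OR NOT D) OR NOT D AND (NOT B OR B) OR NOT C) AND (B OR NOT D)
= (NOT NOT B AND (NOT NOT B OR NOT NOT B AND NOT C OR NOT D) OR NOT D AND (NOT B OR B) OR NOT C) AND (B OR NOT D)
= (NOT NOT B AND (NOT NOT B OR NOT NOT B AND NOT C OR NOT D) OR NOT D OR NOT C) AND (B OR NOT D)
= (NOT NOT B AND (NOT NOT B OR NOT D) OR NOT D OR NOT C) AND (B OR NOT D)
= (NOT NOT B OR NOT D OR NOT C) AND (B OR NOT D)
= (B OR NOT D OR NOT C) AND (B OR NOT D)
= B OR NOT D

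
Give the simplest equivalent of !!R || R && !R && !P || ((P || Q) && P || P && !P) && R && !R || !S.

R || !S

!!R || R && !R && !P || ((P || Q) && P || P && !P) && R && !R || !S
= !!R || R && !R && !P || (P || Q) && P && R && !R || !S   — complement / identity
= !!R || R && !R && !P || P && R && !R || !S   — absorption
= R || R && !R && !P || P && R && !R || !S   — double negation
= R || R && !R || !S   — distribution
= R || !S   — complement / identity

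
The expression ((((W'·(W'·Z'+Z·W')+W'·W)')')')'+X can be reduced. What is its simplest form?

((((W'·(W'·Z'+Z·W')+W'·W)')')')'+X
= ((((W'·W'+W'·W)')')')'+X   — distribution
= ((((W')')')')'+X   — distribution
= ((W')')'+X   — double negation
= W'+X   — double negation

W'+X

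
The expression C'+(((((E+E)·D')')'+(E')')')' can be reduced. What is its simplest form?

C'+E

C'+(((((E+E)·D')')'+(E')')')'
= C'+((((E·D')')'+(E')')')'   [idempotence]
= C'+((E·D')'·E')'   [De Morgan]
= C'+E·D'+E   [De Morgan]
= C'+E   [absorption]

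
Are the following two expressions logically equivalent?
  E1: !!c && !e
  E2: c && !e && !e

E1: !!c && !e
    = c && !e   (double negation)
E2: c && !e && !e
    = c && !e   (idempotence)
Both reduce to c && !e, so they are equivalent.

Yes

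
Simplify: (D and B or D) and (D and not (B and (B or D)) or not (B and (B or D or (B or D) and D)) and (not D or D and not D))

D and not B

(D and B or D) and (D and not (B and (B or D)) or not (B and (B or D or (B or D) and D)) and (not D or D and not D))
= (D and B or D) and (D and not (B and (B or D)) or not (B and (B or D)) and (not D or D and not D))
= D and (D and not (B and (B or D)) or not (B and (B or D)) and (not D or D and not D))
= D and (D and not (B and (B or D)) or not (B and (B or D)) and not D)
= D and not (B and (B or D))
= D and not B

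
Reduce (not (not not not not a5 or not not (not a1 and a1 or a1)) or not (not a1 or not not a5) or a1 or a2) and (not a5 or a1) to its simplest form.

not a5 or a1

(not (not not not not a5 or not not (not a1 and a1 or a1)) or not (not a1 or not not a5) or a1 or a2) and (not a5 or a1)
= (not (not not a5 or not not (not a1 and a1 or a1)) or not (not a1 or not not a5) or a1 or a2) and (not a5 or a1)   (double negation)
= (not (not not a5 or not not (not a1 and a1 or a1)) or a1 and not a5 or a1 or a2) and (not a5 or a1)   (De Morgan)
= (not (not not a5 or not not a1) or a1 and not a5 or a1 or a2) and (not a5 or a1)   (complement / identity)
= (not a5 and not a1 or a1 and not a5 or a1 or a2) and (not a5 or a1)   (De Morgan)
= (not a5 or a1 or a2) and (not a5 or a1)   (distribution)
= not a5 or a1   (absorption)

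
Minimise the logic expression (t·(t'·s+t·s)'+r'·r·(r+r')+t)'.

(t·(t'·s+t·s)'+r'·r·(r+r')+t)'
= (t·s'+r'·r·(r+r')+t)'   [distribution]
= (t·s'+r'·r+t)'   [complement / identity]
= (t·s'+t)'   [complement / identity]
= t'   [absorption]

t'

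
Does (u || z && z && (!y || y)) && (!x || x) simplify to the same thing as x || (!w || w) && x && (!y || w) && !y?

No

E1: (u || z && z && (!y || y)) && (!x || x)
    = (u || z && (!y || y)) && (!x || x)
    = u || z && (!y || y)
    = u || z
E2: x || (!w || w) && x && (!y || w) && !y
    = x || (!w || w) && x && !y
    = x || x && !y
    = x
These differ: at u=1, w=1, x=0, y=1, z=0, E1 = 1 but E2 = 0.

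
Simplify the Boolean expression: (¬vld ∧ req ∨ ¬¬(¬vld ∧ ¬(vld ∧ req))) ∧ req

(¬vld ∧ req ∨ ¬¬(¬vld ∧ ¬(vld ∧ req))) ∧ req
= (¬vld ∧ req ∨ ¬(vld ∨ vld ∧ req)) ∧ req
= (¬vld ∧ req ∨ ¬vld) ∧ req
= ¬vld ∧ req

¬vld ∧ req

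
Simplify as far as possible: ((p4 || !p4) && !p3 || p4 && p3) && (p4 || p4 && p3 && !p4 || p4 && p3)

((p4 || !p4) && !p3 || p4 && p3) && (p4 || p4 && p3 && !p4 || p4 && p3)
= ((p4 || !p4) && !p3 || p4 && p3) && (p4 || p4 && p3)   [absorption]
= (!p3 || p4 && p3) && (p4 || p4 && p3)   [complement / identity]
= !p3 && p4 || p4 && p3   [distribution]
= p4   [distribution]

p4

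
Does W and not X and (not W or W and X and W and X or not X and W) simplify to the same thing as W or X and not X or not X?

E1: W and not X and (not W or W and X and W and X or not X and W)
    = W and not X and (not W or W and X or not X and W)   — idempotence
    = W and not X and (not W or W)   — distribution
    = W and not X   — complement / identity
E2: W or X and not X or not X
    = W or not X   — complement / identity
These differ: at W=0, X=0, E1 = 0 but E2 = 1.

No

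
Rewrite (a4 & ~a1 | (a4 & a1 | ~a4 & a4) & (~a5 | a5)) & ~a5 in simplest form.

(a4 & ~a1 | (a4 & a1 | ~a4 & a4) & (~a5 | a5)) & ~a5
= (a4 & ~a1 | a4 & a1 | ~a4 & a4) & ~a5   (complement / identity)
= (a4 & ~a1 | a4 & a1) & ~a5   (complement / identity)
= a4 & ~a5   (distribution)

a4 & ~a5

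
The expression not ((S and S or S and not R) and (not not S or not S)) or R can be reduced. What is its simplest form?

not ((S and S or S and not R) and (not not S or not S)) or R
= not ((S or not R) and S and (not not S or not S)) or R   (distribution)
= not ((S or not R) and S and (S or not S)) or R   (double negation)
= not (S and (S or not S)) or R   (absorption)
= not S or R   (complement / identity)

not S or R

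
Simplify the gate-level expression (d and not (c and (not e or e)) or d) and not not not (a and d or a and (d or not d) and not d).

d and not a

(d and not (c and (not e or e)) or d) and not not not (a and d or a and (d or not d) and not d)
= (d and not (c and (not e or e)) or d) and not not not (a and d or a and not d)   — complement / identity
= (d and not (c and (not e or e)) or d) and not not not a   — distribution
= (d and not (c and (not e or e)) or d) and not a   — double negation
= (d and not c or d) and not a   — complement / identity
= d and not a   — absorption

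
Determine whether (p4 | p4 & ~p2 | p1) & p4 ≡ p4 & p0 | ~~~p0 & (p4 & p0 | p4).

Yes

E1: (p4 | p4 & ~p2 | p1) & p4
    = (p4 | p1) & p4
    = p4
E2: p4 & p0 | ~~~p0 & (p4 & p0 | p4)
    = p4 & p0 | ~~~p0 & p4
    = p4 & p0 | ~p0 & p4
    = p4
Both reduce to p4, so they are equivalent.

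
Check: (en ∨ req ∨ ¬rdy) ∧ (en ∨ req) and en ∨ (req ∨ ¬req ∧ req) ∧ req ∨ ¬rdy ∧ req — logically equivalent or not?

Yes

E1: (en ∨ req ∨ ¬rdy) ∧ (en ∨ req)
    = en ∨ req   (absorption)
E2: en ∨ (req ∨ ¬req ∧ req) ∧ req ∨ ¬rdy ∧ req
    = en ∨ (req ∨ ¬req ∧ req ∨ ¬rdy) ∧ req   (distribution)
    = en ∨ (req ∨ ¬rdy) ∧ req   (complement / identity)
    = en ∨ req   (absorption)
Both reduce to en ∨ req, so they are equivalent.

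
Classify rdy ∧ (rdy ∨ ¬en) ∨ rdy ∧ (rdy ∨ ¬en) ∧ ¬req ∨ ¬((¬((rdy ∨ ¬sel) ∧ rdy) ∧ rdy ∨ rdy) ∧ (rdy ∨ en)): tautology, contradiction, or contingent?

tautology

rdy ∧ (rdy ∨ ¬en) ∨ rdy ∧ (rdy ∨ ¬en) ∧ ¬req ∨ ¬((¬((rdy ∨ ¬sel) ∧ rdy) ∧ rdy ∨ rdy) ∧ (rdy ∨ en))
= rdy ∧ (rdy ∨ ¬en) ∨ ¬((¬((rdy ∨ ¬sel) ∧ rdy) ∧ rdy ∨ rdy) ∧ (rdy ∨ en))   [absorption]
= rdy ∧ (rdy ∨ ¬en) ∨ ¬((¬rdy ∧ rdy ∨ rdy) ∧ (rdy ∨ en))   [absorption]
= rdy ∧ (rdy ∨ ¬en) ∨ ¬(rdy ∧ (rdy ∨ en))   [complement / identity]
= rdy ∨ ¬(rdy ∧ (rdy ∨ en))   [absorption]
= rdy ∨ ¬rdy   [absorption]
= True   [complement]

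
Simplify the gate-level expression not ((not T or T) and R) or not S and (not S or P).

not ((not T or T) and R) or not S and (not S or P)
= not ((not T or T) and R) or not S   [absorption]
= not R or not S   [complement / identity]

not R or not S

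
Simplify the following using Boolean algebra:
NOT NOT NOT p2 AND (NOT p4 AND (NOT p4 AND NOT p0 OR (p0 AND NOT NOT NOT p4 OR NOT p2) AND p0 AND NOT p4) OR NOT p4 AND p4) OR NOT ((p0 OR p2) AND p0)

NOT p2 AND NOT p4 OR NOT p0

NOT NOT NOT p2 AND (NOT p4 AND (NOT p4 AND NOT p0 OR (p0 AND NOT NOT NOT p4 OR NOT p2) AND p0 AND NOT p4) OR NOT p4 AND p4) OR NOT ((p0 OR p2) AND p0)
= NOT NOT NOT p2 AND (NOT p4 AND (NOT p4 AND NOT p0 OR (p0 AND NOT p4 OR NOT p2) AND p0 AND NOT p4) OR NOT p4 AND p4) OR NOT ((p0 OR p2) AND p0)   [double negation]
= NOT p2 AND (NOT p4 AND (NOT p4 AND NOT p0 OR (p0 AND NOT p4 OR NOT p2) AND p0 AND NOT p4) OR NOT p4 AND p4) OR NOT ((p0 OR p2) AND p0)   [double negation]
= NOT p2 AND (NOT p4 AND (NOT p4 AND NOT p0 OR p0 AND NOT p4) OR NOT p4 AND p4) OR NOT ((p0 OR p2) AND p0)   [absorption]
= NOT p2 AND (NOT p4 AND (NOT p4 AND NOT p0 OR p0 AND NOT p4) OR NOT p4 AND p4) OR NOT p0   [absorption]
= NOT p2 AND (NOT p4 AND NOT p4 OR NOT p4 AND p4) OR NOT p0   [distribution]
= NOT p2 AND NOT p4 OR NOT p0   [distribution]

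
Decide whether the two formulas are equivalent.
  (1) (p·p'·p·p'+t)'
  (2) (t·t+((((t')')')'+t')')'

Yes

E1: (p·p'·p·p'+t)'
    = (p·p'+t)'   (idempotence)
    = t'   (complement / identity)
E2: (t·t+((((t')')')'+t')')'
    = (t·t+((t')'+t')')'   (double negation)
    = (t·t+t'·t)'   (De Morgan)
    = t'   (distribution)
Both reduce to t', so they are equivalent.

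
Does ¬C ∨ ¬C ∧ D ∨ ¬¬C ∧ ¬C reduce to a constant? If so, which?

¬C ∨ ¬C ∧ D ∨ ¬¬C ∧ ¬C
= ¬C ∨ ¬C ∧ D ∨ C ∧ ¬C   [double negation]
= ¬C ∨ C ∧ ¬C   [absorption]
= ¬C   [complement / identity]
This depends on C, so it is not a constant.

no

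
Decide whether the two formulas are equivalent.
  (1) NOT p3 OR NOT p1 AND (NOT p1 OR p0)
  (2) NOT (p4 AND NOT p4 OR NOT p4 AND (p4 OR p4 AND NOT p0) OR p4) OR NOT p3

No

E1: NOT p3 OR NOT p1 AND (NOT p1 OR p0)
    = NOT p3 OR NOT p1   (absorption)
E2: NOT (p4 AND NOT p4 OR NOT p4 AND (p4 OR p4 AND NOT p0) OR p4) OR NOT p3
    = NOT (NOT p4 AND (p4 OR p4 AND NOT p0) OR p4) OR NOT p3   (complement / identity)
    = NOT (NOT p4 AND p4 OR p4) OR NOT p3   (absorption)
    = NOT p4 OR NOT p3   (complement / identity)
These differ: at p0=0, p1=0, p3=1, p4=1, E1 = 1 but E2 = 0.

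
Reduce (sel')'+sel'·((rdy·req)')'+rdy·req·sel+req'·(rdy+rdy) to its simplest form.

sel+rdy

(sel')'+sel'·((rdy·req)')'+rdy·req·sel+req'·(rdy+rdy)
= (sel')'+sel'·rdy·req+rdy·req·sel+req'·(rdy+rdy)   [double negation]
= (sel')'+sel'·rdy·req+rdy·req·sel+req'·rdy   [idempotence]
= (sel')'+rdy·req+req'·rdy   [distribution]
= (sel')'+rdy   [distribution]
= sel+rdy   [double negation]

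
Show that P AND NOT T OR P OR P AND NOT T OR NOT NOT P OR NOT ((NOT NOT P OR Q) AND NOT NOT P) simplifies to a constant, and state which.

TRUE

P AND NOT T OR P OR P AND NOT T OR NOT NOT P OR NOT ((NOT NOT P OR Q) AND NOT NOT P)
= P AND NOT T OR P OR P AND NOT T OR NOT NOT P OR NOT NOT NOT P   — absorption
= P AND NOT T OR P OR P AND NOT T OR P OR NOT NOT NOT P   — double negation
= P AND NOT T OR P OR P AND NOT T OR P OR NOT P   — double negation
= P AND NOT T OR P OR NOT P   — idempotence
= P OR NOT P   — absorption
= TRUE   — complement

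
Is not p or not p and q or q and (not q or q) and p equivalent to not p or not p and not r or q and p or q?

E1: not p or not p and q or q and (not q or q) and p
    = not p or not p and q or q and p
    = not p or q
E2: not p or not p and not r or q and p or q
    = not p or not p and not r or q
    = not p or q
Both reduce to not p or q, so they are equivalent.

Yes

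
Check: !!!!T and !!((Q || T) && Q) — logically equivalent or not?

No

E1: !!!!T
    = !!T
    = T
E2: !!((Q || T) && Q)
    = (Q || T) && Q
    = Q
These differ: at Q=1, T=0, E1 = 0 but E2 = 1.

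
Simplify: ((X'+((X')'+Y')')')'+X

1

((X'+((X')'+Y')')')'+X
= ((X'+X'·Y)')'+X   — De Morgan
= ((X')')'+X   — absorption
= X'+X   — double negation
= 1   — complement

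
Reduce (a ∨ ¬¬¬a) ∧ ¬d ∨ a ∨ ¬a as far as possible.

True

(a ∨ ¬¬¬a) ∧ ¬d ∨ a ∨ ¬a
= (a ∨ ¬a) ∧ ¬d ∨ a ∨ ¬a   (double negation)
= a ∨ ¬a   (absorption)
= True   (complement)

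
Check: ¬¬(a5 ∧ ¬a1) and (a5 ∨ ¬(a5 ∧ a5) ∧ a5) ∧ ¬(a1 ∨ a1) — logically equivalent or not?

Yes

E1: ¬¬(a5 ∧ ¬a1)
    = a5 ∧ ¬a1   [double negation]
E2: (a5 ∨ ¬(a5 ∧ a5) ∧ a5) ∧ ¬(a1 ∨ a1)
    = (a5 ∨ ¬(a5 ∧ a5) ∧ a5) ∧ ¬a1   [idempotence]
    = (a5 ∨ ¬a5 ∧ a5) ∧ ¬a1   [idempotence]
    = a5 ∧ ¬a1   [complement / identity]
Both reduce to a5 ∧ ¬a1, so they are equivalent.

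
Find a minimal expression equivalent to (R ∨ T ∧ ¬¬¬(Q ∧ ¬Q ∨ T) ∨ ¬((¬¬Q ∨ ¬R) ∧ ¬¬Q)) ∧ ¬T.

(R ∨ T ∧ ¬¬¬(Q ∧ ¬Q ∨ T) ∨ ¬((¬¬Q ∨ ¬R) ∧ ¬¬Q)) ∧ ¬T
= (R ∨ T ∧ ¬¬¬(Q ∧ ¬Q ∨ T) ∨ ¬¬¬Q) ∧ ¬T   — absorption
= (R ∨ T ∧ ¬(Q ∧ ¬Q ∨ T) ∨ ¬¬¬Q) ∧ ¬T   — double negation
= (R ∨ T ∧ ¬T ∨ ¬¬¬Q) ∧ ¬T   — complement / identity
= (R ∨ ¬¬¬Q) ∧ ¬T   — complement / identity
= (R ∨ ¬Q) ∧ ¬T   — double negation

(R ∨ ¬Q) ∧ ¬T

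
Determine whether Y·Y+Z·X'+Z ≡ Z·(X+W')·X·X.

No

E1: Y·Y+Z·X'+Z
    = Y·Y+Z
    = Y+Z
E2: Z·(X+W')·X·X
    = Z·X·X
    = Z·X
These differ: at W=1, X=0, Y=1, Z=0, E1 = 1 but E2 = 0.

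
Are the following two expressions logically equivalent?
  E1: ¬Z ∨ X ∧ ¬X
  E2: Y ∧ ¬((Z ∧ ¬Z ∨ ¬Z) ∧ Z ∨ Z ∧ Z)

No

E1: ¬Z ∨ X ∧ ¬X
    = ¬Z   — complement / identity
E2: Y ∧ ¬((Z ∧ ¬Z ∨ ¬Z) ∧ Z ∨ Z ∧ Z)
    = Y ∧ ¬(¬Z ∧ Z ∨ Z ∧ Z)   — complement / identity
    = Y ∧ ¬Z   — distribution
These differ: at X=0, Y=0, Z=0, E1 = 1 but E2 = 0.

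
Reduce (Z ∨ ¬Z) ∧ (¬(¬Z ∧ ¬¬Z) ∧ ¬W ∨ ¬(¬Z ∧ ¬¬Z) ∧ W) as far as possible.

True

(Z ∨ ¬Z) ∧ (¬(¬Z ∧ ¬¬Z) ∧ ¬W ∨ ¬(¬Z ∧ ¬¬Z) ∧ W)
= (Z ∨ ¬Z) ∧ ¬(¬Z ∧ ¬¬Z)
= (Z ∨ ¬Z) ∧ (Z ∨ ¬Z)
= Z ∨ ¬Z
= True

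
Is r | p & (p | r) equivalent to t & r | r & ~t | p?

E1: r | p & (p | r)
    = r | p   — absorption
E2: t & r | r & ~t | p
    = r | p   — distribution
Both reduce to r | p, so they are equivalent.

Yes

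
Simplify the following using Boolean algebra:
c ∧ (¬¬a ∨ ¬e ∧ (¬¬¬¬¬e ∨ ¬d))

c ∧ (a ∨ ¬e)

c ∧ (¬¬a ∨ ¬e ∧ (¬¬¬¬¬e ∨ ¬d))
= c ∧ (¬¬a ∨ ¬e ∧ (¬¬¬e ∨ ¬d))   — double negation
= c ∧ (¬¬a ∨ ¬e ∧ (¬e ∨ ¬d))   — double negation
= c ∧ (a ∨ ¬e ∧ (¬e ∨ ¬d))   — double negation
= c ∧ (a ∨ ¬e)   — absorption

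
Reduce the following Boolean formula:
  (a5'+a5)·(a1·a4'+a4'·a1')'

a4

(a5'+a5)·(a1·a4'+a4'·a1')'
= (a5'+a5)·(a4')'   — distribution
= (a4')'   — complement / identity
= a4   — double negation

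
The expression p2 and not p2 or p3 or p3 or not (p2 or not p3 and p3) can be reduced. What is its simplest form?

p2 and not p2 or p3 or p3 or not (p2 or not p3 and p3)
= p3 or p3 or not (p2 or not p3 and p3)   [complement / identity]
= p3 or p3 or not p2   [complement / identity]
= p3 or not p2   [idempotence]

p3 or not p2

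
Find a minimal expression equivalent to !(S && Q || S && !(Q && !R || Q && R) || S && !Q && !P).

!(S && Q || S && !(Q && !R || Q && R) || S && !Q && !P)
= !(S && Q || S && !Q || S && !Q && !P)   [distribution]
= !(S && Q || S && !Q)   [absorption]
= !S   [distribution]

!S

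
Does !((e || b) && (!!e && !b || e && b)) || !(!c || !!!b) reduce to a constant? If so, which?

!((e || b) && (!!e && !b || e && b)) || !(!c || !!!b)
= !((e || b) && (e && !b || e && b)) || !(!c || !!!b)   — double negation
= !((e || b) && e) || !(!c || !!!b)   — distribution
= !e || !(!c || !!!b)   — absorption
= !e || !(!c || !b)   — double negation
= !e || c && b   — De Morgan
This depends on b, c, e, so it is not a constant.

no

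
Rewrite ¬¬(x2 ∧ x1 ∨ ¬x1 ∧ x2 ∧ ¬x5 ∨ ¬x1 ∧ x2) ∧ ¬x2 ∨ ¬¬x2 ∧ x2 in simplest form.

x2

¬¬(x2 ∧ x1 ∨ ¬x1 ∧ x2 ∧ ¬x5 ∨ ¬x1 ∧ x2) ∧ ¬x2 ∨ ¬¬x2 ∧ x2
= ¬¬(x2 ∧ x1 ∨ ¬x1 ∧ x2) ∧ ¬x2 ∨ ¬¬x2 ∧ x2
= ¬¬x2 ∧ ¬x2 ∨ ¬¬x2 ∧ x2
= ¬¬x2
= x2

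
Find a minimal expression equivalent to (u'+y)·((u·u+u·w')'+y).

u'+y

(u'+y)·((u·u+u·w')'+y)
= (u'+y)·((u·(u+w'))'+y)
= (u'+y)·(u'+y)
= u'+y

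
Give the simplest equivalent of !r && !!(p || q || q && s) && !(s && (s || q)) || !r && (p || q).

!r && !!(p || q || q && s) && !(s && (s || q)) || !r && (p || q)
= !r && (p || q || q && s) && !(s && (s || q)) || !r && (p || q)   (double negation)
= !r && (p || q) && !(s && (s || q)) || !r && (p || q)   (absorption)
= !r && (p || q) && !s || !r && (p || q)   (absorption)
= !r && (p || q)   (absorption)

!r && (p || q)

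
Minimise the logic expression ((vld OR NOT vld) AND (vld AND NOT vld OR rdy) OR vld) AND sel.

((vld OR NOT vld) AND (vld AND NOT vld OR rdy) OR vld) AND sel
= ((vld OR NOT vld) AND rdy OR vld) AND sel   — complement / identity
= (rdy OR vld) AND sel   — complement / identity

(rdy OR vld) AND sel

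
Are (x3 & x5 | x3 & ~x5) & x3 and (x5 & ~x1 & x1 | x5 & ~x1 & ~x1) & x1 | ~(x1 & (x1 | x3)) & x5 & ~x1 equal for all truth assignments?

No

E1: (x3 & x5 | x3 & ~x5) & x3
    = x3 & x3
    = x3
E2: (x5 & ~x1 & x1 | x5 & ~x1 & ~x1) & x1 | ~(x1 & (x1 | x3)) & x5 & ~x1
    = (x5 & ~x1 & x1 | x5 & ~x1 & ~x1) & x1 | ~x1 & x5 & ~x1
    = x5 & ~x1 & x1 | ~x1 & x5 & ~x1
    = x5 & ~x1
These differ: at x1=0, x3=1, x5=0, E1 = 1 but E2 = 0.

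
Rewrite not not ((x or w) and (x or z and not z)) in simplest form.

x

not not ((x or w) and (x or z and not z))
= (x or w) and (x or z and not z)   [double negation]
= (x or w) and x   [complement / identity]
= x   [absorption]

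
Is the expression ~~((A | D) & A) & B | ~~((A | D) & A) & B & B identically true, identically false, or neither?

neither

~~((A | D) & A) & B | ~~((A | D) & A) & B & B
= ~~((A | D) & A) & B   — absorption
= (A | D) & A & B   — double negation
= A & B   — absorption
This depends on A, B, so it is not a constant.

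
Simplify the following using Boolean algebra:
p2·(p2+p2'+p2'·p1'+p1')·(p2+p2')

p2·(p2+p2'+p2'·p1'+p1')·(p2+p2')
= p2·(p2+p2'+p1')·(p2+p2')   (absorption)
= p2·(p2+p2')   (absorption)
= p2   (complement / identity)

p2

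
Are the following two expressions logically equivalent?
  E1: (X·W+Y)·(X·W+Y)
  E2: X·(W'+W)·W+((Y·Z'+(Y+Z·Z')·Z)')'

E1: (X·W+Y)·(X·W+Y)
    = X·W+Y   — idempotence
E2: X·(W'+W)·W+((Y·Z'+(Y+Z·Z')·Z)')'
    = X·(W'+W)·W+((Y·Z'+Y·Z)')'   — complement / identity
    = X·(W'+W)·W+Y·Z'+Y·Z   — double negation
    = X·W+Y·Z'+Y·Z   — complement / identity
    = X·W+Y   — distribution
Both reduce to X·W+Y, so they are equivalent.

Yes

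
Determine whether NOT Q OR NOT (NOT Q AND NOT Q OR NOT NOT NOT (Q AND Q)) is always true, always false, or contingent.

always true

NOT Q OR NOT (NOT Q AND NOT Q OR NOT NOT NOT (Q AND Q))
= NOT Q OR NOT (NOT Q AND NOT Q OR NOT NOT NOT Q)
= NOT Q OR NOT (NOT Q AND NOT Q OR NOT Q)
= NOT Q OR NOT (NOT Q OR NOT Q)
= NOT Q OR Q AND Q
= NOT Q OR Q
= TRUE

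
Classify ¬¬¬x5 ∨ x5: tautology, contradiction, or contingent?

tautology

¬¬¬x5 ∨ x5
= ¬x5 ∨ x5   (double negation)
= True   (complement)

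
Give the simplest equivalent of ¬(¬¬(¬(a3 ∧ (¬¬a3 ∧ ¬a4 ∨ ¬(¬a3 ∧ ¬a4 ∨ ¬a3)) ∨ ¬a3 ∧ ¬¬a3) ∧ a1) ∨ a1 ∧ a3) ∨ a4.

¬a1 ∨ a4

¬(¬¬(¬(a3 ∧ (¬¬a3 ∧ ¬a4 ∨ ¬(¬a3 ∧ ¬a4 ∨ ¬a3)) ∨ ¬a3 ∧ ¬¬a3) ∧ a1) ∨ a1 ∧ a3) ∨ a4
= ¬(¬¬(¬(a3 ∧ (¬¬a3 ∧ ¬a4 ∨ ¬¬a3) ∨ ¬a3 ∧ ¬¬a3) ∧ a1) ∨ a1 ∧ a3) ∨ a4   (absorption)
= ¬(¬¬(¬(a3 ∧ ¬¬a3 ∨ ¬a3 ∧ ¬¬a3) ∧ a1) ∨ a1 ∧ a3) ∨ a4   (absorption)
= ¬(¬(a3 ∧ ¬¬a3 ∨ ¬a3 ∧ ¬¬a3) ∧ a1 ∨ a1 ∧ a3) ∨ a4   (double negation)
= ¬(¬¬¬a3 ∧ a1 ∨ a1 ∧ a3) ∨ a4   (distribution)
= ¬(¬a3 ∧ a1 ∨ a1 ∧ a3) ∨ a4   (double negation)
= ¬a1 ∨ a4   (distribution)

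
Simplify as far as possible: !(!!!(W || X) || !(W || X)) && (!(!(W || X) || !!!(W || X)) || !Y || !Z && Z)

W || X

!(!!!(W || X) || !(W || X)) && (!(!(W || X) || !!!(W || X)) || !Y || !Z && Z)
= !(!!!(W || X) || !(W || X)) && (!(!(W || X) || !(W || X)) || !Y || !Z && Z)   [double negation]
= !(!(W || X) || !(W || X)) && (!(!(W || X) || !(W || X)) || !Y || !Z && Z)   [double negation]
= !(!(W || X) || !(W || X)) && (!(!(W || X) || !(W || X)) || !Y)   [complement / identity]
= !(!(W || X) || !(W || X))   [absorption]
= (W || X) && (W || X)   [De Morgan]
= W || X   [idempotence]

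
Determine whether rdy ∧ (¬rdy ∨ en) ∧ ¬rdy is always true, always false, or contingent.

rdy ∧ (¬rdy ∨ en) ∧ ¬rdy
= rdy ∧ ¬rdy   (absorption)
= False   (complement)

always false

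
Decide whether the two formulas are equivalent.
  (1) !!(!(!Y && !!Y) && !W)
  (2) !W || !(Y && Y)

E1: !!(!(!Y && !!Y) && !W)
    = !!((Y || !Y) && !W)
    = !!!W
    = !W
E2: !W || !(Y && Y)
    = !W || !Y
These differ: at W=1, Y=0, E1 = 0 but E2 = 1.

No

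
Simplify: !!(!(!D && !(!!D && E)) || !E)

D || !E

!!(!(!D && !(!!D && E)) || !E)
= !!(D || !!D && E || !E)
= D || !!D && E || !E
= D || D && E || !E
= D || !E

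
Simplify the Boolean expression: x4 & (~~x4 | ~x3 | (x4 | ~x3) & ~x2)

x4

x4 & (~~x4 | ~x3 | (x4 | ~x3) & ~x2)
= x4 & (x4 | ~x3 | (x4 | ~x3) & ~x2)
= x4 & (x4 | ~x3)
= x4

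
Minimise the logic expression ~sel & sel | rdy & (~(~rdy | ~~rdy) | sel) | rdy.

rdy

~sel & sel | rdy & (~(~rdy | ~~rdy) | sel) | rdy
= rdy & (~(~rdy | ~~rdy) | sel) | rdy   — complement / identity
= rdy & (rdy & ~rdy | sel) | rdy   — De Morgan
= rdy & sel | rdy   — complement / identity
= rdy   — absorption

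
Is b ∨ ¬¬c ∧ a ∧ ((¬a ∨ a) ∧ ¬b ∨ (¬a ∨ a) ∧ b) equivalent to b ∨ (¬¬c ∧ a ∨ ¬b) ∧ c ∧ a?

E1: b ∨ ¬¬c ∧ a ∧ ((¬a ∨ a) ∧ ¬b ∨ (¬a ∨ a) ∧ b)
    = b ∨ ¬¬c ∧ a ∧ (¬a ∨ a)   [distribution]
    = b ∨ c ∧ a ∧ (¬a ∨ a)   [double negation]
    = b ∨ c ∧ a   [complement / identity]
E2: b ∨ (¬¬c ∧ a ∨ ¬b) ∧ c ∧ a
    = b ∨ (c ∧ a ∨ ¬b) ∧ c ∧ a   [double negation]
    = b ∨ c ∧ a   [absorption]
Both reduce to b ∨ c ∧ a, so they are equivalent.

Yes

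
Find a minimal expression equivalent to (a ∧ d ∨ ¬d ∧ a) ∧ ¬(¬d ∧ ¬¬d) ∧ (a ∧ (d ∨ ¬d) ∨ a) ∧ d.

a ∧ d

(a ∧ d ∨ ¬d ∧ a) ∧ ¬(¬d ∧ ¬¬d) ∧ (a ∧ (d ∨ ¬d) ∨ a) ∧ d
= a ∧ ¬(¬d ∧ ¬¬d) ∧ (a ∧ (d ∨ ¬d) ∨ a) ∧ d   [distribution]
= a ∧ (d ∨ ¬d) ∧ (a ∧ (d ∨ ¬d) ∨ a) ∧ d   [De Morgan]
= a ∧ (d ∨ ¬d) ∧ d   [absorption]
= a ∧ d   [complement / identity]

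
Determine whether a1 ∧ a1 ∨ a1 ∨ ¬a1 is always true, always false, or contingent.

always true

a1 ∧ a1 ∨ a1 ∨ ¬a1
= a1 ∨ a1 ∨ ¬a1   [idempotence]
= a1 ∨ ¬a1   [idempotence]
= True   [complement]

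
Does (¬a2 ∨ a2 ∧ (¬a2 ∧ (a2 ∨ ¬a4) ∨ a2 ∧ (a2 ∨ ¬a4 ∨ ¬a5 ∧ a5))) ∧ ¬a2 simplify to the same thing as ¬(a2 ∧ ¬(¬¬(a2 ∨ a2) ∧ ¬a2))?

E1: (¬a2 ∨ a2 ∧ (¬a2 ∧ (a2 ∨ ¬a4) ∨ a2 ∧ (a2 ∨ ¬a4 ∨ ¬a5 ∧ a5))) ∧ ¬a2
    = (¬a2 ∨ a2 ∧ (¬a2 ∧ (a2 ∨ ¬a4) ∨ a2 ∧ (a2 ∨ ¬a4))) ∧ ¬a2   (complement / identity)
    = (¬a2 ∨ a2 ∧ (a2 ∨ ¬a4)) ∧ ¬a2   (distribution)
    = (¬a2 ∨ a2) ∧ ¬a2   (absorption)
    = ¬a2   (complement / identity)
E2: ¬(a2 ∧ ¬(¬¬(a2 ∨ a2) ∧ ¬a2))
    = ¬(a2 ∧ (¬(a2 ∨ a2) ∨ a2))   (De Morgan)
    = ¬(a2 ∧ (¬a2 ∨ a2))   (idempotence)
    = ¬a2   (complement / identity)
Both reduce to ¬a2, so they are equivalent.

Yes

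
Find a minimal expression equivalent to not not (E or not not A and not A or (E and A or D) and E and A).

E

not not (E or not not A and not A or (E and A or D) and E and A)
= not not (E or not not A and not A or E and A)   (absorption)
= not not (E or A and not A or E and A)   (double negation)
= not not (E or E and A)   (complement / identity)
= E or E and A   (double negation)
= E   (absorption)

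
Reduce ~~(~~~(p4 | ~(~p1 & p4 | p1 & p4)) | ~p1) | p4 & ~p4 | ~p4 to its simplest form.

~~(~~~(p4 | ~(~p1 & p4 | p1 & p4)) | ~p1) | p4 & ~p4 | ~p4
= ~~(~~~(p4 | ~(~p1 & p4 | p1 & p4)) | ~p1) | ~p4   [complement / identity]
= ~(~~(p4 | ~(~p1 & p4 | p1 & p4)) & p1) | ~p4   [De Morgan]
= ~(~~(p4 | ~p4) & p1) | ~p4   [distribution]
= ~((p4 | ~p4) & p1) | ~p4   [double negation]
= ~p1 | ~p4   [complement / identity]

~p1 | ~p4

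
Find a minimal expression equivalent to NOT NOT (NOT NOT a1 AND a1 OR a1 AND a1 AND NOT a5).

a1

NOT NOT (NOT NOT a1 AND a1 OR a1 AND a1 AND NOT a5)
= NOT NOT (a1 AND a1 OR a1 AND a1 AND NOT a5)   [double negation]
= NOT NOT (a1 AND a1)   [absorption]
= NOT NOT a1   [idempotence]
= a1   [double negation]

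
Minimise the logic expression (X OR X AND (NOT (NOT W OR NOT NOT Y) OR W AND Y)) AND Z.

(X OR X AND (NOT (NOT W OR NOT NOT Y) OR W AND Y)) AND Z
= (X OR X AND (W AND NOT Y OR W AND Y)) AND Z
= (X OR X AND W) AND Z
= X AND Z

X AND Z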